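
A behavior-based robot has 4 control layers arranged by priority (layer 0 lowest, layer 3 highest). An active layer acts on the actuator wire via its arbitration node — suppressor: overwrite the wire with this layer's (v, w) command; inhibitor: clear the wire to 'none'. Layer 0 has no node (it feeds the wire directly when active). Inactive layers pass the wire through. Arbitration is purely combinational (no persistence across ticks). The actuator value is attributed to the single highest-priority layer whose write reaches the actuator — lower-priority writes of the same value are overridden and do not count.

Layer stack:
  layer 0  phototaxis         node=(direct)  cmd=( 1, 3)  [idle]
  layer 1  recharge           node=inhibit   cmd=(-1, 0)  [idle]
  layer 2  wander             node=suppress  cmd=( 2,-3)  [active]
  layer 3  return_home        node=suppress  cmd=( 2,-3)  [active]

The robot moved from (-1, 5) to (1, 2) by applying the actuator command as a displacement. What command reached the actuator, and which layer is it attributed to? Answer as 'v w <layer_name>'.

2 -3 return_home

displacement = (1, 2) − (-1, 5) = (2, -3)
L0 phototaxis: idle → wire = none
L1 recharge: idle → wire stays none
L2 wander: active, suppressor → wire = (2, -3)
L3 return_home: active, suppressor → wire = (2, -3)
actuator = (2, -3) — from layer 3 (return_home)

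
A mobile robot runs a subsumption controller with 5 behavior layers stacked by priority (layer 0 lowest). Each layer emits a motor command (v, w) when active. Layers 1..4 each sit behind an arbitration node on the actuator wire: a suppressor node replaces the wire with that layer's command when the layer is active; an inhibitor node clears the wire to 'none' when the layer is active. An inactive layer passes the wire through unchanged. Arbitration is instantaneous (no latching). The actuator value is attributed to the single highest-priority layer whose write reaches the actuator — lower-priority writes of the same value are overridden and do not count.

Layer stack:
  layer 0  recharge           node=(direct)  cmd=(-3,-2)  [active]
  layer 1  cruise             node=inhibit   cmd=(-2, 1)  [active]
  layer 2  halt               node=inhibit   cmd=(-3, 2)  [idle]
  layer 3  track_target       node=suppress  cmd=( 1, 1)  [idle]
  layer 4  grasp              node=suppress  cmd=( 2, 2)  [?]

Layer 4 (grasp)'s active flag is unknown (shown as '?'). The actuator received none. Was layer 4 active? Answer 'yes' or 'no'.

no

If layer 4 is active=yes:
  actuator would be (2, 2)
If layer 4 is active=no:
  actuator would be none
Observed none, so layer 4 was idle.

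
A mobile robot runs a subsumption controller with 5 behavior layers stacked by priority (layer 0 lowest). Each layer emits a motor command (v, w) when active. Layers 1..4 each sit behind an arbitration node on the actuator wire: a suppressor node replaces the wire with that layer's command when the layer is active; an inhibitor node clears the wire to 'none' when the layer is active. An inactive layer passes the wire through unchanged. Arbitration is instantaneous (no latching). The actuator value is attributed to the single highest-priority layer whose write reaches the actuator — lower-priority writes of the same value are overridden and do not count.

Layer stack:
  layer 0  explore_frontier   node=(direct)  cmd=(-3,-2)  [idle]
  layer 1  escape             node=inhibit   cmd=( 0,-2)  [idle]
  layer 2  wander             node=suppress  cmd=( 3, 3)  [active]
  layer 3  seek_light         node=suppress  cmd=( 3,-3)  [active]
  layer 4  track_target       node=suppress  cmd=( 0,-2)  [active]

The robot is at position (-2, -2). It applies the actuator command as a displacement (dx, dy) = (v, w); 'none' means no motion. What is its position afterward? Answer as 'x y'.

-2 -4

[0] explore_frontier off; wire := none
[1] escape off; pass none
[2] wander on (suppress); wire := (3, 3)
[3] seek_light on (suppress); wire := (3, -3)
[4] track_target on (suppress); wire := (0, -2)
output (0, -2)
position: (-2, -2) + (0, -2) = (-2, -4)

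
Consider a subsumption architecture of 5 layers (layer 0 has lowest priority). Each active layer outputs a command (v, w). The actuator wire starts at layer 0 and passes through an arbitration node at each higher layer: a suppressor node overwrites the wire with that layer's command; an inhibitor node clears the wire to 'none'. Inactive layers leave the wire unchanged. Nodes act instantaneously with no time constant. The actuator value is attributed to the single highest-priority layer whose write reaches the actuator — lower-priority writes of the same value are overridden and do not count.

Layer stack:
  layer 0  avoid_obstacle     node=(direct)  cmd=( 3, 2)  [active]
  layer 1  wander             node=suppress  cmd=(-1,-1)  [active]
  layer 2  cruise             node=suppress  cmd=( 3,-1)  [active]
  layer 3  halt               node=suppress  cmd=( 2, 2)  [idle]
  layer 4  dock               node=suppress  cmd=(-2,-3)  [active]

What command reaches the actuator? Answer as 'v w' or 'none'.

layer 0 (avoid_obstacle) active — direct: (3, 2)
layer 1 (wander) active — suppresses: (-1, -1)
layer 2 (cruise) active — suppresses: (3, -1)
layer 3 (halt) idle — unchanged: (3, -1)
layer 4 (dock) active — suppresses: (-2, -3)
→ actuator (-2, -3)

-2 -3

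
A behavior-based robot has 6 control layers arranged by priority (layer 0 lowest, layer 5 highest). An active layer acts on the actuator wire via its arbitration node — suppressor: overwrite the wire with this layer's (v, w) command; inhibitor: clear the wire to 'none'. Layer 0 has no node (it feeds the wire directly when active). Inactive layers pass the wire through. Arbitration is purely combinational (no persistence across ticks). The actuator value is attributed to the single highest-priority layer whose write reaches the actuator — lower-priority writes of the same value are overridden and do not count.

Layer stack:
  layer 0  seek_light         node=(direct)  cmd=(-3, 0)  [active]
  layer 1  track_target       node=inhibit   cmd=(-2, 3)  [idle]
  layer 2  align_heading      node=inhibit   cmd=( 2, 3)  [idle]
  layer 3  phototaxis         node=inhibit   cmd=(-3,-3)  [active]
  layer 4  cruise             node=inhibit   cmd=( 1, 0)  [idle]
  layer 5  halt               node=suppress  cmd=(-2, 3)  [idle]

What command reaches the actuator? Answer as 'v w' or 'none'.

none

[0] seek_light on; wire := (-3, 0)
[1] track_target off; pass (-3, 0)
[2] align_heading off; pass (-3, 0)
[3] phototaxis on (inhibit); wire := none
[4] cruise off; pass none
[5] halt off; pass none
output none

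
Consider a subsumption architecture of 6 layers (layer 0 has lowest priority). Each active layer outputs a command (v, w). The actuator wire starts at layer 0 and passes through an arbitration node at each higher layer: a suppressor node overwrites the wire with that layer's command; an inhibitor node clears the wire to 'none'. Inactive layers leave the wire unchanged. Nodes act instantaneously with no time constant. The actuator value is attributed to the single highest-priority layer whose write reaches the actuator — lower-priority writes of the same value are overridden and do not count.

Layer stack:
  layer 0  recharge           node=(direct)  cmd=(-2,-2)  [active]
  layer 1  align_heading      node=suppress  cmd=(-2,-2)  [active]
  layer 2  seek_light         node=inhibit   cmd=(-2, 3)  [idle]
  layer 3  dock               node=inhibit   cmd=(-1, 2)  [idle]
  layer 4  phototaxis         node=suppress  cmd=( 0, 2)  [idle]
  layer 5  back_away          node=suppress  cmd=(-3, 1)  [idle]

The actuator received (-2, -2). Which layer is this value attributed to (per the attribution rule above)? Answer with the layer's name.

[0] recharge on; wire := (-2, -2)
[1] align_heading on (suppress); wire := (-2, -2)
[2] seek_light off; pass (-2, -2)
[3] dock off; pass (-2, -2)
[4] phototaxis off; pass (-2, -2)
[5] back_away off; pass (-2, -2)
output (-2, -2)
last writer: layer 1 = align_heading

align_heading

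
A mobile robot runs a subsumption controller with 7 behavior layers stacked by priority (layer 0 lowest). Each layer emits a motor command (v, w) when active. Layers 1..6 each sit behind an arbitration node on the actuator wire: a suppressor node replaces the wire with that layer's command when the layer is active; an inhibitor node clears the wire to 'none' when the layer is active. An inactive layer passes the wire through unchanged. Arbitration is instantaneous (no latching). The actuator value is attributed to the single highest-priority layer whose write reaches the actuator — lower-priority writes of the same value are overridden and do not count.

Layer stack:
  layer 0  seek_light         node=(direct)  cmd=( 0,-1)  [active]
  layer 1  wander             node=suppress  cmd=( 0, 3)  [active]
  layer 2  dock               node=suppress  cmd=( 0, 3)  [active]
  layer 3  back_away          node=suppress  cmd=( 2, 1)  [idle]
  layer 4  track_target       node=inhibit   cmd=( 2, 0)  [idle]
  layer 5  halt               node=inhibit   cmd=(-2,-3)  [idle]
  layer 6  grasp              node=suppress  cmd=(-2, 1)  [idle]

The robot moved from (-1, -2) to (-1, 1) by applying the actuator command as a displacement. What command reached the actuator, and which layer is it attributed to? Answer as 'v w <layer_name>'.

0 3 dock

displacement = (-1, 1) − (-1, -2) = (0, 3)
[0] seek_light on; wire := (0, -1)
[1] wander on (suppress); wire := (0, 3)
[2] dock on (suppress); wire := (0, 3)
[3] back_away off; pass (0, 3)
[4] track_target off; pass (0, 3)
[5] halt off; pass (0, 3)
[6] grasp off; pass (0, 3)
output (0, 3) — from layer 2 (dock)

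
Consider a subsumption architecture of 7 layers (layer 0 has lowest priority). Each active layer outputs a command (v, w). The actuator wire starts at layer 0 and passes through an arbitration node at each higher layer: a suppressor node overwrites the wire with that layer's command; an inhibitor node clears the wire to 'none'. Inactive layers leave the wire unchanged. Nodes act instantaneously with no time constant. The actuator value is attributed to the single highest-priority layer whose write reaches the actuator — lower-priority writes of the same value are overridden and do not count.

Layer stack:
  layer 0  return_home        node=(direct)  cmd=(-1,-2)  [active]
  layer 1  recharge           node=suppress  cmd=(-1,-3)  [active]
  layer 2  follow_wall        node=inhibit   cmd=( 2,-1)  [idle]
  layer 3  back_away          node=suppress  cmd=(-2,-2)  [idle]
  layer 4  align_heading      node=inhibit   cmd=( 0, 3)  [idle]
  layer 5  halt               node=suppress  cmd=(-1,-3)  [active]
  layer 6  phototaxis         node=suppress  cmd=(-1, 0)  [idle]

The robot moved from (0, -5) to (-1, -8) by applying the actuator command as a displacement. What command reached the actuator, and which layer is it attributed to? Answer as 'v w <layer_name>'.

-1 -3 halt

displacement = (-1, -8) − (0, -5) = (-1, -3)
layer 0 (return_home) active — direct: (-1, -2)
layer 1 (recharge) active — suppresses: (-1, -3)
layer 2 (follow_wall) idle — unchanged: (-1, -3)
layer 3 (back_away) idle — unchanged: (-1, -3)
layer 4 (align_heading) idle — unchanged: (-1, -3)
layer 5 (halt) active — suppresses: (-1, -3)
layer 6 (phototaxis) idle — unchanged: (-1, -3)
→ actuator (-1, -3) — from layer 5 (halt)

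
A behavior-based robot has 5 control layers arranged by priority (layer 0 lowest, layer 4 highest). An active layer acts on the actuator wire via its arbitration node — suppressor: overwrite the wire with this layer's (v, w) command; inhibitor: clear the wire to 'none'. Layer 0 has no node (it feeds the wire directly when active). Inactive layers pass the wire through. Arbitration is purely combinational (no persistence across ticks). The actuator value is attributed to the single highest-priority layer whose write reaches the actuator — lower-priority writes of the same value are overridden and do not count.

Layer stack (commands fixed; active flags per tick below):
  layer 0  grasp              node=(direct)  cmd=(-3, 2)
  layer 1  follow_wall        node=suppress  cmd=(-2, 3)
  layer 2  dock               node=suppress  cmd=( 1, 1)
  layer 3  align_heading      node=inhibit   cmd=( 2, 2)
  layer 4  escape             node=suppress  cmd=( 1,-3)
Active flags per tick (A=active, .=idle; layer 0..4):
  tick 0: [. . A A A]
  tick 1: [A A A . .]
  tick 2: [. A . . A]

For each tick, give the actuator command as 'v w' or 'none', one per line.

tick 0:
  [0] grasp off; wire := none
  [1] follow_wall off; pass none
  [2] dock on (suppress); wire := (1, 1)
  [3] align_heading on (inhibit); wire := none
  [4] escape on (suppress); wire := (1, -3)
  output (1, -3)
tick 1:
  [0] grasp on; wire := (-3, 2)
  [1] follow_wall on (suppress); wire := (-2, 3)
  [2] dock on (suppress); wire := (1, 1)
  [3] align_heading off; pass (1, 1)
  [4] escape off; pass (1, 1)
  output (1, 1)
tick 2:
  [0] grasp off; wire := none
  [1] follow_wall on (suppress); wire := (-2, 3)
  [2] dock off; pass (-2, 3)
  [3] align_heading off; pass (-2, 3)
  [4] escape on (suppress); wire := (1, -3)
  output (1, -3)

1 -3
1 1
1 -3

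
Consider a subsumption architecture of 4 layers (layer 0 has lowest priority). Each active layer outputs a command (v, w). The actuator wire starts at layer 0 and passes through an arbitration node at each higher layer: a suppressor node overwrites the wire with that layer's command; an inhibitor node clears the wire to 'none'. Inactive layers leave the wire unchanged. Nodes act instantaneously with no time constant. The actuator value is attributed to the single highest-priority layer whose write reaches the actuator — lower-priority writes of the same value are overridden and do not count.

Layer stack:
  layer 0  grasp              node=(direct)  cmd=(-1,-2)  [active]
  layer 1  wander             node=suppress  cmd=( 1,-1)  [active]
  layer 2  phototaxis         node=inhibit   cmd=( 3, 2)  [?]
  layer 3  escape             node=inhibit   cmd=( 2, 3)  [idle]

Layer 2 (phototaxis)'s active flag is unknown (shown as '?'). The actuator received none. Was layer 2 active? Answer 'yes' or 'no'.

If layer 2 is active=yes:
  actuator would be none
If layer 2 is active=no:
  actuator would be (1, -1)
Observed none, so layer 2 was active.

yes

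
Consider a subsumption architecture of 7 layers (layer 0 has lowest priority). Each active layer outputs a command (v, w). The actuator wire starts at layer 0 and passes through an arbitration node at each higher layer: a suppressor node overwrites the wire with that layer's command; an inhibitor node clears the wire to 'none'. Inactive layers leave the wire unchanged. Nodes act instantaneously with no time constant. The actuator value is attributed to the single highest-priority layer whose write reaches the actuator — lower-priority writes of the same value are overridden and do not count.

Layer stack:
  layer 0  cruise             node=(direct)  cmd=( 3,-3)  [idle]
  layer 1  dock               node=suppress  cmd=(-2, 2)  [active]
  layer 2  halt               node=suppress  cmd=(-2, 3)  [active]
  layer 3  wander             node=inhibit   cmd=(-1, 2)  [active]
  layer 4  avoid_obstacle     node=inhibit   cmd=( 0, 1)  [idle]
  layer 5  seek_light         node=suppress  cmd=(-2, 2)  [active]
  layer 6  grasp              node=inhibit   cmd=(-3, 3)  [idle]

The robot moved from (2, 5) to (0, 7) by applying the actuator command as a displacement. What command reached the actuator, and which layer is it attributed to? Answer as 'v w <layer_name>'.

displacement = (0, 7) − (2, 5) = (-2, 2)
L0 cruise: idle → wire = none
L1 dock: active, suppressor → wire = (-2, 2)
L2 halt: active, suppressor → wire = (-2, 3)
L3 wander: active, inhibitor → wire = none
L4 avoid_obstacle: idle → wire stays none
L5 seek_light: active, suppressor → wire = (-2, 2)
L6 grasp: idle → wire stays (-2, 2)
actuator = (-2, 2) — from layer 5 (seek_light)

-2 2 seek_light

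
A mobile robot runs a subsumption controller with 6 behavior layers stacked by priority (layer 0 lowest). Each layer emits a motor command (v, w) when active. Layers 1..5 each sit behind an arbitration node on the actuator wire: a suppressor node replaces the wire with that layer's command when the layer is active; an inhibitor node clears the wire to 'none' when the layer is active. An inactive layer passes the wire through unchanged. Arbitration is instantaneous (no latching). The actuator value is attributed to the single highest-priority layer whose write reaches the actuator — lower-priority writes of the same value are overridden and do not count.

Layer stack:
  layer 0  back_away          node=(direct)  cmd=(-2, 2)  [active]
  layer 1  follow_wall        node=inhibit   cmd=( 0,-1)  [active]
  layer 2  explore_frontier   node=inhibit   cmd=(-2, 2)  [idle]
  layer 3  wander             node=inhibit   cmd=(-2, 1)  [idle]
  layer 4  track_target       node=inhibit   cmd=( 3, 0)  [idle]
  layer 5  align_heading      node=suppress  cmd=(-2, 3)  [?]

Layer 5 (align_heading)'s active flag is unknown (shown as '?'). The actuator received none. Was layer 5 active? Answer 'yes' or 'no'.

If layer 5 is active=yes:
  actuator would be (-2, 3)
If layer 5 is active=no:
  actuator would be none
Observed none, so layer 5 was idle.

no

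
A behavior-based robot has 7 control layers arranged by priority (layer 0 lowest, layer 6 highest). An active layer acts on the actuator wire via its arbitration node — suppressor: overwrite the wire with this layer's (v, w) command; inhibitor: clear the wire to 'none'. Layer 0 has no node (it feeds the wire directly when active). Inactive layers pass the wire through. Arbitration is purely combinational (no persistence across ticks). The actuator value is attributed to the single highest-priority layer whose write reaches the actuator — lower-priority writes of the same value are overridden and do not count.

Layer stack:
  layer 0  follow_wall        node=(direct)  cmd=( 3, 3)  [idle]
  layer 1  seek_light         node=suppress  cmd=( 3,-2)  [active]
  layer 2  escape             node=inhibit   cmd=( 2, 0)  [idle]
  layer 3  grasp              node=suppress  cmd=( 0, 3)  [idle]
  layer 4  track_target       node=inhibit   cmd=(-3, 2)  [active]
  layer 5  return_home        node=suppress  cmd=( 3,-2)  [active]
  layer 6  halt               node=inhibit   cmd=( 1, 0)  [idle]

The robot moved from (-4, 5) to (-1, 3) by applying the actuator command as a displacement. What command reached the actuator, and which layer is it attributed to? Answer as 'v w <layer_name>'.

displacement = (-1, 3) − (-4, 5) = (3, -2)
[0] follow_wall off; wire := none
[1] seek_light on (suppress); wire := (3, -2)
[2] escape off; pass (3, -2)
[3] grasp off; pass (3, -2)
[4] track_target on (inhibit); wire := none
[5] return_home on (suppress); wire := (3, -2)
[6] halt off; pass (3, -2)
output (3, -2) — from layer 5 (return_home)

3 -2 return_home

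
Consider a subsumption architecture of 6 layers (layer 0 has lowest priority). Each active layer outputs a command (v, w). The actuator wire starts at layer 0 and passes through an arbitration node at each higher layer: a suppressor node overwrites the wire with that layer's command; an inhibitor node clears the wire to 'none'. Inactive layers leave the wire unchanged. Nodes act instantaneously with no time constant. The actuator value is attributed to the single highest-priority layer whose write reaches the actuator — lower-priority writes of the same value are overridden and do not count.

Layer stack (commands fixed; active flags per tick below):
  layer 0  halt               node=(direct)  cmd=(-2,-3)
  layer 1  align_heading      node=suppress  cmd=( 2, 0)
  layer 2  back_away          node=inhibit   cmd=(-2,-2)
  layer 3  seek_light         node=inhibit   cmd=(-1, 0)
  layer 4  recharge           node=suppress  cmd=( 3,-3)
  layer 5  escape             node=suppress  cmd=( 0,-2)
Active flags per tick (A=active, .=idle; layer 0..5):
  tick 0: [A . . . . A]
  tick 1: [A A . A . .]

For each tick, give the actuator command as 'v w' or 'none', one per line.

0 -2
none

tick 0:
  L0 halt: active, feeds wire = (-2, -3)
  L1 align_heading: idle → wire stays (-2, -3)
  L2 back_away: idle → wire stays (-2, -3)
  L3 seek_light: idle → wire stays (-2, -3)
  L4 recharge: idle → wire stays (-2, -3)
  L5 escape: active, suppressor → wire = (0, -2)
  actuator = (0, -2)
tick 1:
  L0 halt: active, feeds wire = (-2, -3)
  L1 align_heading: active, suppressor → wire = (2, 0)
  L2 back_away: idle → wire stays (2, 0)
  L3 seek_light: active, inhibitor → wire = none
  L4 recharge: idle → wire stays none
  L5 escape: idle → wire stays none
  actuator = none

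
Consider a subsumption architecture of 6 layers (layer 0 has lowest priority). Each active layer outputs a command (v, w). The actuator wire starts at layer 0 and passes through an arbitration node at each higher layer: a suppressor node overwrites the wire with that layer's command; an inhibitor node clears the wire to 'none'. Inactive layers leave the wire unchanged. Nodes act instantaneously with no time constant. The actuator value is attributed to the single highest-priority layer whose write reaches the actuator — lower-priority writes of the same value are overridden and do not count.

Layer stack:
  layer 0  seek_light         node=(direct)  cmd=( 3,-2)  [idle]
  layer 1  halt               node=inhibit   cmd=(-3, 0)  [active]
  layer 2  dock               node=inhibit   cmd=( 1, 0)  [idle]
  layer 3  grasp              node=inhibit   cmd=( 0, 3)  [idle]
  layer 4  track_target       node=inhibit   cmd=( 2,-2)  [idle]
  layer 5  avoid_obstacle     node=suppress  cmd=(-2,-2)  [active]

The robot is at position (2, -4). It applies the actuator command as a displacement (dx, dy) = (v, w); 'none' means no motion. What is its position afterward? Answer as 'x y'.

0 -6

[0] seek_light off; wire := none
[1] halt on (inhibit); wire := none
[2] dock off; pass none
[3] grasp off; pass none
[4] track_target off; pass none
[5] avoid_obstacle on (suppress); wire := (-2, -2)
output (-2, -2)
position: (2, -4) + (-2, -2) = (0, -6)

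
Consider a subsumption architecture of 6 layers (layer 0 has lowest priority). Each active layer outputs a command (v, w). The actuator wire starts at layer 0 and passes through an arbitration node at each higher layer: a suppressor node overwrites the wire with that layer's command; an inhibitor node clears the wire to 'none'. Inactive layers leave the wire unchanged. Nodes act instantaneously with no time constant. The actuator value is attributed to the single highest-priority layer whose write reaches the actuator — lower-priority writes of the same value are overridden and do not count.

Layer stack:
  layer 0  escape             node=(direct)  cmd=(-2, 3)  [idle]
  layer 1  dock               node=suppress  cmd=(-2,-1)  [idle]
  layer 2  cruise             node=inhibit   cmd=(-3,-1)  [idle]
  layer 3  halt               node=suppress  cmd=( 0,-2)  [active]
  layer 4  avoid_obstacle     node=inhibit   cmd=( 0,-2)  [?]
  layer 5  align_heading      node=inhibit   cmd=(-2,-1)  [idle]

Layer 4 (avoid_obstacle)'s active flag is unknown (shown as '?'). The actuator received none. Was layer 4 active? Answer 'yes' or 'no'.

yes

If layer 4 is active=yes:
  actuator would be none
If layer 4 is active=no:
  actuator would be (0, -2)
Observed none, so layer 4 was active.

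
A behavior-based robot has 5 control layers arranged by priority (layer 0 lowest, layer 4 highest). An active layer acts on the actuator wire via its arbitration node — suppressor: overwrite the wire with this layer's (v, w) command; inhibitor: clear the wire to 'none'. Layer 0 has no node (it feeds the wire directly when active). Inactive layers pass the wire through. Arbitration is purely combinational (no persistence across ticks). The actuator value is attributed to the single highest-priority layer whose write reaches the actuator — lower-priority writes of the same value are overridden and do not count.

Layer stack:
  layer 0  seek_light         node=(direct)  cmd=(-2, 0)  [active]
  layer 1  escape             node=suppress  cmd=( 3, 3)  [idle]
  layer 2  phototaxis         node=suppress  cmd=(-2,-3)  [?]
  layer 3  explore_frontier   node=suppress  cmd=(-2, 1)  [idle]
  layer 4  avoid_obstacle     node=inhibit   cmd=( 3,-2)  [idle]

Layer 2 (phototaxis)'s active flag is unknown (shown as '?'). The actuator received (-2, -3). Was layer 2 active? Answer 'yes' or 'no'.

If layer 2 is active=yes:
  actuator would be (-2, -3)
If layer 2 is active=no:
  actuator would be (-2, 0)
Observed (-2, -3), so layer 2 was active.

yes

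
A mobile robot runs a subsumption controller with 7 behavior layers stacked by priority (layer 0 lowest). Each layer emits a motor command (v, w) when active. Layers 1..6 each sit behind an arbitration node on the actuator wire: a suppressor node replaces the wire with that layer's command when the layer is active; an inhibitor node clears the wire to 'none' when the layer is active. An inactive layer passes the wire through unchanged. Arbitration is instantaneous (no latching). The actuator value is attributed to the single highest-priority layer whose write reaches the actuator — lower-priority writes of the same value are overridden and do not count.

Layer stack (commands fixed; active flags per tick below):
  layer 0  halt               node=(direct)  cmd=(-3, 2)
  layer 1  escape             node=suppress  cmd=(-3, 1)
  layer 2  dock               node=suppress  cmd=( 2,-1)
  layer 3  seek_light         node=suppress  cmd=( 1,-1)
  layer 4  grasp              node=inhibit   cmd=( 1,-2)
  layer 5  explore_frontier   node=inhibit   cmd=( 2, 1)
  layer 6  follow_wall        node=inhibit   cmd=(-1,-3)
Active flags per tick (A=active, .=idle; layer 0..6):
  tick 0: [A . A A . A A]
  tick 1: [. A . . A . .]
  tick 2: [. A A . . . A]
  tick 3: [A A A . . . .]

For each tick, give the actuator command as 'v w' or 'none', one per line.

none
none
none
2 -1

tick 0:
  layer 0 (halt) active — direct: (-3, 2)
  layer 1 (escape) idle — unchanged: (-3, 2)
  layer 2 (dock) active — suppresses: (2, -1)
  layer 3 (seek_light) active — suppresses: (1, -1)
  layer 4 (grasp) idle — unchanged: (1, -1)
  layer 5 (explore_frontier) active — inhibits: none
  layer 6 (follow_wall) active — inhibits: none
  → actuator none
tick 1:
  layer 0 (halt) idle — none
  layer 1 (escape) active — suppresses: (-3, 1)
  layer 2 (dock) idle — unchanged: (-3, 1)
  layer 3 (seek_light) idle — unchanged: (-3, 1)
  layer 4 (grasp) active — inhibits: none
  layer 5 (explore_frontier) idle — unchanged: none
  layer 6 (follow_wall) idle — unchanged: none
  → actuator none
tick 2:
  layer 0 (halt) idle — none
  layer 1 (escape) active — suppresses: (-3, 1)
  layer 2 (dock) active — suppresses: (2, -1)
  layer 3 (seek_light) idle — unchanged: (2, -1)
  layer 4 (grasp) idle — unchanged: (2, -1)
  layer 5 (explore_frontier) idle — unchanged: (2, -1)
  layer 6 (follow_wall) active — inhibits: none
  → actuator none
tick 3:
  layer 0 (halt) active — direct: (-3, 2)
  layer 1 (escape) active — suppresses: (-3, 1)
  layer 2 (dock) active — suppresses: (2, -1)
  layer 3 (seek_light) idle — unchanged: (2, -1)
  layer 4 (grasp) idle — unchanged: (2, -1)
  layer 5 (explore_frontier) idle — unchanged: (2, -1)
  layer 6 (follow_wall) idle — unchanged: (2, -1)
  → actuator (2, -1)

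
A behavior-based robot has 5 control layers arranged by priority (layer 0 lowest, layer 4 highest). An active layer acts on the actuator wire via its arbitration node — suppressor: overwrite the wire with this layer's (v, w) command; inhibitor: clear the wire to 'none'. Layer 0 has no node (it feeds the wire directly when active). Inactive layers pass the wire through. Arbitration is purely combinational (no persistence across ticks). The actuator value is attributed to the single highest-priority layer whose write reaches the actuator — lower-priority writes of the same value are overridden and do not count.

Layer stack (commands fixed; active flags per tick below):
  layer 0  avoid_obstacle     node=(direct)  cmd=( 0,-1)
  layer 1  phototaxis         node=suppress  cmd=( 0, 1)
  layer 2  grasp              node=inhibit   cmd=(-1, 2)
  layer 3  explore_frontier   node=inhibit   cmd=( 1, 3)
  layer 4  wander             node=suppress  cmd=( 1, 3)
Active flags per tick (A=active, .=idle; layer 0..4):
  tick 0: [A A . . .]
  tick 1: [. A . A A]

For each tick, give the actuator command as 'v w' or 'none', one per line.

0 1
1 3

tick 0:
  L0 avoid_obstacle: active, feeds wire = (0, -1)
  L1 phototaxis: active, suppressor → wire = (0, 1)
  L2 grasp: idle → wire stays (0, 1)
  L3 explore_frontier: idle → wire stays (0, 1)
  L4 wander: idle → wire stays (0, 1)
  actuator = (0, 1)
tick 1:
  L0 avoid_obstacle: idle → wire = none
  L1 phototaxis: active, suppressor → wire = (0, 1)
  L2 grasp: idle → wire stays (0, 1)
  L3 explore_frontier: active, inhibitor → wire = none
  L4 wander: active, suppressor → wire = (1, 3)
  actuator = (1, 3)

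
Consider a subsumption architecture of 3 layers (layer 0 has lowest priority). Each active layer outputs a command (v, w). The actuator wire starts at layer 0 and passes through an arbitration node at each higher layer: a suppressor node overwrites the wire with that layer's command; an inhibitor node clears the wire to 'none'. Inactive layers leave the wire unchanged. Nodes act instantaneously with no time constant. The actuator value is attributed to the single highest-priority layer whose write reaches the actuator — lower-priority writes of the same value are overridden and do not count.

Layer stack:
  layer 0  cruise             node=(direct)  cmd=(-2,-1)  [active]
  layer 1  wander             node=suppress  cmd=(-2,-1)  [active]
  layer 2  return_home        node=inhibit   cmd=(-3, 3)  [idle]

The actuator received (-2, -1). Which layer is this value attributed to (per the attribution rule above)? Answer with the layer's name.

wander

layer 0 (cruise) active — direct: (-2, -1)
layer 1 (wander) active — suppresses: (-2, -1)
layer 2 (return_home) idle — unchanged: (-2, -1)
→ actuator (-2, -1)
last writer: layer 1 = wander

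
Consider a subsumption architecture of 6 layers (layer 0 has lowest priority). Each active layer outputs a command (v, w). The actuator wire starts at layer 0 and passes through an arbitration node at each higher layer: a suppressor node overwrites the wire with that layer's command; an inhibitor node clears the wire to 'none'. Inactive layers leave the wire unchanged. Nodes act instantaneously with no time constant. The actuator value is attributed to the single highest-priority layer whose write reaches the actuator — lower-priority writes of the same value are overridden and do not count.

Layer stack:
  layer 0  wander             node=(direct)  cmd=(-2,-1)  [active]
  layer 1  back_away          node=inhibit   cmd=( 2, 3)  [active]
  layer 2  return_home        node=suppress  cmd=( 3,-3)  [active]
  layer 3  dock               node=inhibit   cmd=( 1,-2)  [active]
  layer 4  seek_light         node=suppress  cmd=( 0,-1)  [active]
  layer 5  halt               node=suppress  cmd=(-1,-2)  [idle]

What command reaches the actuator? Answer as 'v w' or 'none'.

0 -1

L0 wander: active, feeds wire = (-2, -1)
L1 back_away: active, inhibitor → wire = none
L2 return_home: active, suppressor → wire = (3, -3)
L3 dock: active, inhibitor → wire = none
L4 seek_light: active, suppressor → wire = (0, -1)
L5 halt: idle → wire stays (0, -1)
actuator = (0, -1)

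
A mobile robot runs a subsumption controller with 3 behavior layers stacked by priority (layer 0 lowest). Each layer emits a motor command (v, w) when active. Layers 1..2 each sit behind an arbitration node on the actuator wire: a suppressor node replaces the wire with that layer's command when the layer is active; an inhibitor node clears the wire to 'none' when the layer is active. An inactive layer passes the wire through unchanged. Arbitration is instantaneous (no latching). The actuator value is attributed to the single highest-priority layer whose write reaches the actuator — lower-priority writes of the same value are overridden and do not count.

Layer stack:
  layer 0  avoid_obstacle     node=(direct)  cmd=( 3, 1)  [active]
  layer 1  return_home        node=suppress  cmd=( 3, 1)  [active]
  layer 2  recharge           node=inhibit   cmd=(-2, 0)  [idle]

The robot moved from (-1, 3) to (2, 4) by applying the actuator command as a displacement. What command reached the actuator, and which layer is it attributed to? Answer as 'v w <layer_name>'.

3 1 return_home

displacement = (2, 4) − (-1, 3) = (3, 1)
L0 avoid_obstacle: active, feeds wire = (3, 1)
L1 return_home: active, suppressor → wire = (3, 1)
L2 recharge: idle → wire stays (3, 1)
actuator = (3, 1) — from layer 1 (return_home)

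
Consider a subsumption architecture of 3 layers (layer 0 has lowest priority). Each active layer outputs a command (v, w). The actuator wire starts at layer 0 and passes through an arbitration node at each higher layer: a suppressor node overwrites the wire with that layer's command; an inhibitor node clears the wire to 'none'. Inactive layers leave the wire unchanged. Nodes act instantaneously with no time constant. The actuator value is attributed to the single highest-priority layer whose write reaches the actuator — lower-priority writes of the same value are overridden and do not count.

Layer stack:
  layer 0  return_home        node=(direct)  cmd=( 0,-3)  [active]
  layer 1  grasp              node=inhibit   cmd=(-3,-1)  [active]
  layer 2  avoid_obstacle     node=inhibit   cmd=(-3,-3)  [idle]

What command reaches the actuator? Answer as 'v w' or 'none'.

[0] return_home on; wire := (0, -3)
[1] grasp on (inhibit); wire := none
[2] avoid_obstacle off; pass none
output none

none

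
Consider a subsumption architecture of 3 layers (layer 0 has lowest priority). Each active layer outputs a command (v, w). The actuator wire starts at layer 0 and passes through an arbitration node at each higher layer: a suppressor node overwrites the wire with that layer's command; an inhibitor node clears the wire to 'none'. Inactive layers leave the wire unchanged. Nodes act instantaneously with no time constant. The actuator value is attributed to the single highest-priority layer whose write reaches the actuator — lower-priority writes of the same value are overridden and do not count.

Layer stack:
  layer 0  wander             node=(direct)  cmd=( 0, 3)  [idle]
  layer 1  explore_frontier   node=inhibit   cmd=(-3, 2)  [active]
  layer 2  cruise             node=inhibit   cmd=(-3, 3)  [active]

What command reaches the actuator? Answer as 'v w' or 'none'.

[0] wander off; wire := none
[1] explore_frontier on (inhibit); wire := none
[2] cruise on (inhibit); wire := none
output none

none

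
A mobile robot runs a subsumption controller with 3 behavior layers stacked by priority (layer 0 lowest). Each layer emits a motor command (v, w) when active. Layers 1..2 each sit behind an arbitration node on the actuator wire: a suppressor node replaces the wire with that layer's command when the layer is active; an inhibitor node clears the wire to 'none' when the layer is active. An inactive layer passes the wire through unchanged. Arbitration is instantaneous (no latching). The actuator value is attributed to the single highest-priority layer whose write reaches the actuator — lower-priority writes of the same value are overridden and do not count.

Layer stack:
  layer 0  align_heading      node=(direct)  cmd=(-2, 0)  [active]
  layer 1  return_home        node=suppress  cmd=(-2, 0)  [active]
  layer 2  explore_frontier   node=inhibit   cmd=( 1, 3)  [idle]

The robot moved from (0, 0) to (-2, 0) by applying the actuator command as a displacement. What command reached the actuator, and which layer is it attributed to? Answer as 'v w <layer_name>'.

displacement = (-2, 0) − (0, 0) = (-2, 0)
[0] align_heading on; wire := (-2, 0)
[1] return_home on (suppress); wire := (-2, 0)
[2] explore_frontier off; pass (-2, 0)
output (-2, 0) — from layer 1 (return_home)

-2 0 return_home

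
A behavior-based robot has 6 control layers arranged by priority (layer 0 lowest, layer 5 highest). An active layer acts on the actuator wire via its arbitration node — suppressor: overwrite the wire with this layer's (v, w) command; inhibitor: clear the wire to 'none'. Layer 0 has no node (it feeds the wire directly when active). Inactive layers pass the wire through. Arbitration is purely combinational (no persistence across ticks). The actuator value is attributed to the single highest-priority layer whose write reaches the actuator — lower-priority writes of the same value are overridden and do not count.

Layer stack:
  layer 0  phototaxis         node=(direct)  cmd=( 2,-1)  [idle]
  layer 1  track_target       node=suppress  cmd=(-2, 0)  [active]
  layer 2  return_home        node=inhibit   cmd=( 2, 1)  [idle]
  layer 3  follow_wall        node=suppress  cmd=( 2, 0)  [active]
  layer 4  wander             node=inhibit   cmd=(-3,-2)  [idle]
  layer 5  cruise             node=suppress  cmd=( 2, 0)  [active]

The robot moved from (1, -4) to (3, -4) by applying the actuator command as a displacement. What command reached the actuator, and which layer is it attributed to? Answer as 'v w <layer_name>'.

2 0 cruise

displacement = (3, -4) − (1, -4) = (2, 0)
layer 0 (phototaxis) idle — none
layer 1 (track_target) active — suppresses: (-2, 0)
layer 2 (return_home) idle — unchanged: (-2, 0)
layer 3 (follow_wall) active — suppresses: (2, 0)
layer 4 (wander) idle — unchanged: (2, 0)
layer 5 (cruise) active — suppresses: (2, 0)
→ actuator (2, 0) — from layer 5 (cruise)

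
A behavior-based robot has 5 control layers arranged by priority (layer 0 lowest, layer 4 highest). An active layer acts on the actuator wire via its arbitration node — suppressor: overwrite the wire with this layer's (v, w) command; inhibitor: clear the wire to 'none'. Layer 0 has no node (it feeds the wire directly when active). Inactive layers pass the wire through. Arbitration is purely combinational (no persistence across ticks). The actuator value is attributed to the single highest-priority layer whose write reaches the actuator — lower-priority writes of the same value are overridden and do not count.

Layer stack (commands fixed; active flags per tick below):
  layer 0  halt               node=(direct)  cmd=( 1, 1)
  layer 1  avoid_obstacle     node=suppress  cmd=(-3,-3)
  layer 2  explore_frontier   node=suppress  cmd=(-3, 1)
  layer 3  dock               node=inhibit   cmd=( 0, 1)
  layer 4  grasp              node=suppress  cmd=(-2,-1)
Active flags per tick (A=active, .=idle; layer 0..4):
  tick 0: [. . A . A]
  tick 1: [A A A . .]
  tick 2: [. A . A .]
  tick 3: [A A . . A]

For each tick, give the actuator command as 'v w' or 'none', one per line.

tick 0:
  [0] halt off; wire := none
  [1] avoid_obstacle off; pass none
  [2] explore_frontier on (suppress); wire := (-3, 1)
  [3] dock off; pass (-3, 1)
  [4] grasp on (suppress); wire := (-2, -1)
  output (-2, -1)
tick 1:
  [0] halt on; wire := (1, 1)
  [1] avoid_obstacle on (suppress); wire := (-3, -3)
  [2] explore_frontier on (suppress); wire := (-3, 1)
  [3] dock off; pass (-3, 1)
  [4] grasp off; pass (-3, 1)
  output (-3, 1)
tick 2:
  [0] halt off; wire := none
  [1] avoid_obstacle on (suppress); wire := (-3, -3)
  [2] explore_frontier off; pass (-3, -3)
  [3] dock on (inhibit); wire := none
  [4] grasp off; pass none
  output none
tick 3:
  [0] halt on; wire := (1, 1)
  [1] avoid_obstacle on (suppress); wire := (-3, -3)
  [2] explore_frontier off; pass (-3, -3)
  [3] dock off; pass (-3, -3)
  [4] grasp on (suppress); wire := (-2, -1)
  output (-2, -1)

-2 -1
-3 1
none
-2 -1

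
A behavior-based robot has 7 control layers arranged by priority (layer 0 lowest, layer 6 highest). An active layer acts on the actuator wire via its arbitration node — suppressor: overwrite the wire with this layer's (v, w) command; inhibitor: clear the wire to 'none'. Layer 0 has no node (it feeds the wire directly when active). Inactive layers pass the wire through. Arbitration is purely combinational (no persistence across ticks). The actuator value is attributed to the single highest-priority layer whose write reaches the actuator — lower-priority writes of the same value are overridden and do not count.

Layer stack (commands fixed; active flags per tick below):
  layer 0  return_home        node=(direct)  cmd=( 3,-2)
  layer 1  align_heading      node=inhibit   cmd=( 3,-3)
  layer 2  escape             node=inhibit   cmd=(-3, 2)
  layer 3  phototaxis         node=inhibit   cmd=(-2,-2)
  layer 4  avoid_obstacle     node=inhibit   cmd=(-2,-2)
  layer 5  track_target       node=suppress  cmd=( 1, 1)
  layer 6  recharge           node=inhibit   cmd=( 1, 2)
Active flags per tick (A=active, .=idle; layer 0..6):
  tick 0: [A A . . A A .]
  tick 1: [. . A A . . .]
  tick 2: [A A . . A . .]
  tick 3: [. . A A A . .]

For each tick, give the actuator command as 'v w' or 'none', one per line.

1 1
none
none
none

tick 0:
  [0] return_home on; wire := (3, -2)
  [1] align_heading on (inhibit); wire := none
  [2] escape off; pass none
  [3] phototaxis off; pass none
  [4] avoid_obstacle on (inhibit); wire := none
  [5] track_target on (suppress); wire := (1, 1)
  [6] recharge off; pass (1, 1)
  output (1, 1)
tick 1:
  [0] return_home off; wire := none
  [1] align_heading off; pass none
  [2] escape on (inhibit); wire := none
  [3] phototaxis on (inhibit); wire := none
  [4] avoid_obstacle off; pass none
  [5] track_target off; pass none
  [6] recharge off; pass none
  output none
tick 2:
  [0] return_home on; wire := (3, -2)
  [1] align_heading on (inhibit); wire := none
  [2] escape off; pass none
  [3] phototaxis off; pass none
  [4] avoid_obstacle on (inhibit); wire := none
  [5] track_target off; pass none
  [6] recharge off; pass none
  output none
tick 3:
  [0] return_home off; wire := none
  [1] align_heading off; pass none
  [2] escape on (inhibit); wire := none
  [3] phototaxis on (inhibit); wire := none
  [4] avoid_obstacle on (inhibit); wire := none
  [5] track_target off; pass none
  [6] recharge off; pass none
  output none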